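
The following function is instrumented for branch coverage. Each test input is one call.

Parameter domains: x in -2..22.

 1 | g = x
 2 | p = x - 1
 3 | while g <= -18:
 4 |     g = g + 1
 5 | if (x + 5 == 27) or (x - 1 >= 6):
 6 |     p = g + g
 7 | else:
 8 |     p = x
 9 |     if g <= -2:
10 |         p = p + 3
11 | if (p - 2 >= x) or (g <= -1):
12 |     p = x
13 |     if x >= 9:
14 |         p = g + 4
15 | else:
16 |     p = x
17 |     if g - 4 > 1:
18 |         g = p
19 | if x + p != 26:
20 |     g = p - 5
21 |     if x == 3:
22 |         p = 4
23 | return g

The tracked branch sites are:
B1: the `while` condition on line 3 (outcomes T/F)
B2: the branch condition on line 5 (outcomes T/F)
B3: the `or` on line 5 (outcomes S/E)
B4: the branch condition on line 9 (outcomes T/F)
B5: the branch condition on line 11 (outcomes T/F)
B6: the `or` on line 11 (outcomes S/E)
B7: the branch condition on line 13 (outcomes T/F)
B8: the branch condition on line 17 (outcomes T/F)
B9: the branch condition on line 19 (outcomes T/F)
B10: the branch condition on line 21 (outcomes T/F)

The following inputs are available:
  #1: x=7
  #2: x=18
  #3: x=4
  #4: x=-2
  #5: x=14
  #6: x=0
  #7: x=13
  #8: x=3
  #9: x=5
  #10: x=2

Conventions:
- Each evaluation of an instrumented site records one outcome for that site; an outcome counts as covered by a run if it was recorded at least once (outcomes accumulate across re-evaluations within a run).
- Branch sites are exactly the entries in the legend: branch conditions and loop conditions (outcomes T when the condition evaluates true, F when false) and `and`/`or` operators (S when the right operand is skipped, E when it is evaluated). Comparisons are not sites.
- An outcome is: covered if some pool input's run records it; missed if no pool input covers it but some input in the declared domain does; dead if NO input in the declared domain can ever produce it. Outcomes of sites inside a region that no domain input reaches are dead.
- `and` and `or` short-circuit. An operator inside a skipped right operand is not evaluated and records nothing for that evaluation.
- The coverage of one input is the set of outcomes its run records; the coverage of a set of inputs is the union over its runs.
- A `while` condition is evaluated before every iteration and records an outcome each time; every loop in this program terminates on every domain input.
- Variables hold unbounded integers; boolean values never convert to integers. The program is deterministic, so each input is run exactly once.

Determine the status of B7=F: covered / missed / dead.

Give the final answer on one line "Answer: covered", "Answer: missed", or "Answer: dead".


B7=F is recorded by pool input(s) 1, 4 -> covered
Answer: covered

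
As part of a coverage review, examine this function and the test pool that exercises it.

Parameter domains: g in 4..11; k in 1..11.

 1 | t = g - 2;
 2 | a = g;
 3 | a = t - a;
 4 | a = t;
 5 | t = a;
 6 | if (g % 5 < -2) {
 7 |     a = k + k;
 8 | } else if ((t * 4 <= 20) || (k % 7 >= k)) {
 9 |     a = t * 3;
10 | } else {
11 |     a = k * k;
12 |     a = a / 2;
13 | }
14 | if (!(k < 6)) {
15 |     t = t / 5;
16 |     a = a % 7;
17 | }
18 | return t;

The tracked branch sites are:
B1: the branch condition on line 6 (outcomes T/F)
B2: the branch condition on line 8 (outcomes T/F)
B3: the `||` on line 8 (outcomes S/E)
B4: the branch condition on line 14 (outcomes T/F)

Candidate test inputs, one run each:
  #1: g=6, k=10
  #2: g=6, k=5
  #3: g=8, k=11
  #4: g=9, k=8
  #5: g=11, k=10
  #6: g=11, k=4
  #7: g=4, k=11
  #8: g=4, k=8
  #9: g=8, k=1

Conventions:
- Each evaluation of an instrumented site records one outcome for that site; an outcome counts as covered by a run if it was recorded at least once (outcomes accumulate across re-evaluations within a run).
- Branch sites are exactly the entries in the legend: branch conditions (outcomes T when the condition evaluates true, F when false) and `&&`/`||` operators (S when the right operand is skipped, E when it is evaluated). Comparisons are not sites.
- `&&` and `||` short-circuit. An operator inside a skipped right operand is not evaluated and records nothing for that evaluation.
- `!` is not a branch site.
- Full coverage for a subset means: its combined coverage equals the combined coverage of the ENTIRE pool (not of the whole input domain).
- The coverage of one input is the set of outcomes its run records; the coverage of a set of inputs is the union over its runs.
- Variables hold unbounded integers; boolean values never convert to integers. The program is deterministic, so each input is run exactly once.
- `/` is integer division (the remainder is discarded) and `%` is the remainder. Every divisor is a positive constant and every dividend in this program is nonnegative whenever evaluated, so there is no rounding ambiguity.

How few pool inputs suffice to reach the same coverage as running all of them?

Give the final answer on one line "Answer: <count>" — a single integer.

test 1 (g=6, k=10) fires B1->F, B3->S, B2->T, B4->T; hits B1=F, B2=T, B3=S, B4=T
test 2 (g=6, k=5) fires B1->F, B3->S, B2->T, B4->F; hits B1=F, B2=T, B3=S, B4=F
test 3 (g=8, k=11) fires B1->F, B3->E, B2->F, B4->T; hits B1=F, B2=F, B3=E, B4=T
test 4 (g=9, k=8) fires B1->F, B3->E, B2->F, B4->T; hits B1=F, B2=F, B3=E, B4=T
test 5 (g=11, k=10) fires B1->F, B3->E, B2->F, B4->T; hits B1=F, B2=F, B3=E, B4=T
test 6 (g=11, k=4) fires B1->F, B3->E, B2->T, B4->F; hits B1=F, B2=T, B3=E, B4=F
test 7 (g=4, k=11) fires B1->F, B3->S, B2->T, B4->T; hits B1=F, B2=T, B3=S, B4=T
test 8 (g=4, k=8) fires B1->F, B3->S, B2->T, B4->T; hits B1=F, B2=T, B3=S, B4=T
test 9 (g=8, k=1) fires B1->F, B3->E, B2->T, B4->F; hits B1=F, B2=T, B3=E, B4=F
together the pool reaches 7 outcomes: B1=F, B2=T, B2=F, B3=S, B3=E, B4=T, B4=F
checked all size-1 subsets: none covers 7 outcomes (max 4/7)
at size 2, {2, 3} reaches all 7 outcomes; every lexicographically earlier size-2 subset fails

Answer: 2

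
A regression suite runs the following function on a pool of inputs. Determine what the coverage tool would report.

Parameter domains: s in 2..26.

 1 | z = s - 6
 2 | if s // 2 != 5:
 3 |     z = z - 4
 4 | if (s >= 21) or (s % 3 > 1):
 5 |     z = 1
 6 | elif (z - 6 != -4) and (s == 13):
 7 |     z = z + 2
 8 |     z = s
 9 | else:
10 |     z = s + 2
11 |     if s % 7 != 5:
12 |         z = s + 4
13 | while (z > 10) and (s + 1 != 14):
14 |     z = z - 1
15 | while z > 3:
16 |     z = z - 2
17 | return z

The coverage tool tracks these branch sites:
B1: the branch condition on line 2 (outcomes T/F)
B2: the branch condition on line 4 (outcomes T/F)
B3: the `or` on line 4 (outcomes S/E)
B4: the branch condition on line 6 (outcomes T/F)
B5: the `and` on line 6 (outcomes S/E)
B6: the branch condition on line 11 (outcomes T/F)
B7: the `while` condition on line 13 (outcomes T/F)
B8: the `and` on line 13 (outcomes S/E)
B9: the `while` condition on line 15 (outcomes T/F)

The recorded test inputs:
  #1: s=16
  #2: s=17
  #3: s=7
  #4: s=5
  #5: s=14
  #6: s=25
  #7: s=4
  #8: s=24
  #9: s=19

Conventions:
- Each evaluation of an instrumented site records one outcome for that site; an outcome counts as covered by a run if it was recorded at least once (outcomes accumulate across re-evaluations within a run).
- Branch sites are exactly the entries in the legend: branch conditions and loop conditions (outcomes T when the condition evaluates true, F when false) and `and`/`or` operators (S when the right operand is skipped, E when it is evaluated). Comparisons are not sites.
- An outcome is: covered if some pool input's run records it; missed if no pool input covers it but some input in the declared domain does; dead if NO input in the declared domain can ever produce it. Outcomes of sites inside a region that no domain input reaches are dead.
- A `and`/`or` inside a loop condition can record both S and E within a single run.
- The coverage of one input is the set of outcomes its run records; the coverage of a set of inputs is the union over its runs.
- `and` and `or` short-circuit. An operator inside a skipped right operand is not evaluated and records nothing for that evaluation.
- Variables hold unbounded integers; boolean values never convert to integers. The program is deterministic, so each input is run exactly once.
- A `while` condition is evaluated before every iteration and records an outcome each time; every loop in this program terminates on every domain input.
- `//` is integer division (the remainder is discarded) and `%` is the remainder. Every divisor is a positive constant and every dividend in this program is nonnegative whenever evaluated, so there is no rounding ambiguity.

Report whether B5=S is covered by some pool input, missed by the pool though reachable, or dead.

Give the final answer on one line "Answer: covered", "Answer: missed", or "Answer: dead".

no pool input records B5=S
but domain input (s=12) does record it -> reachable, so missed

Answer: missed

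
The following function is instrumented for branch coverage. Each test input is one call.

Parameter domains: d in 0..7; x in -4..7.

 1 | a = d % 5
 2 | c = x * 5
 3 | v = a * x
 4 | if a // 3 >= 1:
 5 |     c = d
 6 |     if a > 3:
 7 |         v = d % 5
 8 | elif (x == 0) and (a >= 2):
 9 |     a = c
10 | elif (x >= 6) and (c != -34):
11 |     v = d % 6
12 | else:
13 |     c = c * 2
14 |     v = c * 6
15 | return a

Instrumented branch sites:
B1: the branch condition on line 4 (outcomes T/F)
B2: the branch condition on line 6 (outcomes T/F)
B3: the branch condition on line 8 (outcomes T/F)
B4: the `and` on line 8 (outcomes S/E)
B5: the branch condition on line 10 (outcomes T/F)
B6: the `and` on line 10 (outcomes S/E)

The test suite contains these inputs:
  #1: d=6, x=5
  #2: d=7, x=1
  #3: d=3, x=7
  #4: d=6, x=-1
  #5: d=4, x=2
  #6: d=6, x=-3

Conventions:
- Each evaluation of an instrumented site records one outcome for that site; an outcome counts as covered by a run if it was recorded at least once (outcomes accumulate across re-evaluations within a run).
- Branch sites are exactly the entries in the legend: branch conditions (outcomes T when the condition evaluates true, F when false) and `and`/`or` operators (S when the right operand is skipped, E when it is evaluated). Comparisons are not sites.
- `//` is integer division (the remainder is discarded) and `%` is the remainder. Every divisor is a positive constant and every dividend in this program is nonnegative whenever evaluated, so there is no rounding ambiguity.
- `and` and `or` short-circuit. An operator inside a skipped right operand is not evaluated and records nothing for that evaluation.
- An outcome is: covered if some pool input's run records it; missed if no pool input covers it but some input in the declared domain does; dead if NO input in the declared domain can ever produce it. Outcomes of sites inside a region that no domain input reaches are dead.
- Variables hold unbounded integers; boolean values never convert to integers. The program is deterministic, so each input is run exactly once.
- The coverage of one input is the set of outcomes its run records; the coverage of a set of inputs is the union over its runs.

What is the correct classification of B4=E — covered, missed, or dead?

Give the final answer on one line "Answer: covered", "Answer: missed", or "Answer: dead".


no pool input records B4=E
but domain input (d=0, x=0) does record it -> reachable, so missed
Answer: missed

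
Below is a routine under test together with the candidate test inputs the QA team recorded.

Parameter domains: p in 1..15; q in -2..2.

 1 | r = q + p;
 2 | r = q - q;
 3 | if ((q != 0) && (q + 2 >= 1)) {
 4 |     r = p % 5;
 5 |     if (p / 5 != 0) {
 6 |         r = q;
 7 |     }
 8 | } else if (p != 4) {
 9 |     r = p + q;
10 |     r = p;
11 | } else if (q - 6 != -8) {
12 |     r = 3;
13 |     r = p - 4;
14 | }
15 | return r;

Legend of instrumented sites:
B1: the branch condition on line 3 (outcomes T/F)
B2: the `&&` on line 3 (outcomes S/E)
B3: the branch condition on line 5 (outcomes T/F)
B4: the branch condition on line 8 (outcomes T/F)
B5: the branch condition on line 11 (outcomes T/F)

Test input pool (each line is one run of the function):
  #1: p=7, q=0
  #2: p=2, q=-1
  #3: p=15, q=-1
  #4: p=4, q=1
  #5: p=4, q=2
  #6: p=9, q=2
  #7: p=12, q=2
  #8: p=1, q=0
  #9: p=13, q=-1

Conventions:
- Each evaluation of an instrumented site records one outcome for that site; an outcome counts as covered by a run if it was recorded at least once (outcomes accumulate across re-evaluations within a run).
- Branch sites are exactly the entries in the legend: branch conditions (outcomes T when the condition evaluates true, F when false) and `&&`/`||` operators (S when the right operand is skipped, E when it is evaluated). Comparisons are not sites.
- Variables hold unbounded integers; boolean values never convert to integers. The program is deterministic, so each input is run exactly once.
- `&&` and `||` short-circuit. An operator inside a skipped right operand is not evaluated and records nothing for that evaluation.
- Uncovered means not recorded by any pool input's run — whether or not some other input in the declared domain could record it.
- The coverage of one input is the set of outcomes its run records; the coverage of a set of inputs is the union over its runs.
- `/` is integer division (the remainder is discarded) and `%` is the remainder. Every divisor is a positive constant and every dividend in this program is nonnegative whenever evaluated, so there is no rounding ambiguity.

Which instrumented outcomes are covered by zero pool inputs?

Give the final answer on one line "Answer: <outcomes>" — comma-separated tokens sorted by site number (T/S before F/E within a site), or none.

test 1 (p=7, q=0) hits B1=F, B2=S, B4=T
test 2 (p=2, q=-1) hits B1=T, B2=E, B3=F
test 3 (p=15, q=-1) hits B1=T, B2=E, B3=T
test 4 (p=4, q=1) hits B1=T, B2=E, B3=F
test 5 (p=4, q=2) hits B1=T, B2=E, B3=F
test 6 (p=9, q=2) hits B1=T, B2=E, B3=T
test 7 (p=12, q=2) hits B1=T, B2=E, B3=T
test 8 (p=1, q=0) hits B1=F, B2=S, B4=T
test 9 (p=13, q=-1) hits B1=T, B2=E, B3=T
union over the pool: B1=T, B1=F, B2=S, B2=E, B3=T, B3=F, B4=T
uncovered (3 of 10): B4=F, B5=T, B5=F

Answer: B4=F, B5=T, B5=F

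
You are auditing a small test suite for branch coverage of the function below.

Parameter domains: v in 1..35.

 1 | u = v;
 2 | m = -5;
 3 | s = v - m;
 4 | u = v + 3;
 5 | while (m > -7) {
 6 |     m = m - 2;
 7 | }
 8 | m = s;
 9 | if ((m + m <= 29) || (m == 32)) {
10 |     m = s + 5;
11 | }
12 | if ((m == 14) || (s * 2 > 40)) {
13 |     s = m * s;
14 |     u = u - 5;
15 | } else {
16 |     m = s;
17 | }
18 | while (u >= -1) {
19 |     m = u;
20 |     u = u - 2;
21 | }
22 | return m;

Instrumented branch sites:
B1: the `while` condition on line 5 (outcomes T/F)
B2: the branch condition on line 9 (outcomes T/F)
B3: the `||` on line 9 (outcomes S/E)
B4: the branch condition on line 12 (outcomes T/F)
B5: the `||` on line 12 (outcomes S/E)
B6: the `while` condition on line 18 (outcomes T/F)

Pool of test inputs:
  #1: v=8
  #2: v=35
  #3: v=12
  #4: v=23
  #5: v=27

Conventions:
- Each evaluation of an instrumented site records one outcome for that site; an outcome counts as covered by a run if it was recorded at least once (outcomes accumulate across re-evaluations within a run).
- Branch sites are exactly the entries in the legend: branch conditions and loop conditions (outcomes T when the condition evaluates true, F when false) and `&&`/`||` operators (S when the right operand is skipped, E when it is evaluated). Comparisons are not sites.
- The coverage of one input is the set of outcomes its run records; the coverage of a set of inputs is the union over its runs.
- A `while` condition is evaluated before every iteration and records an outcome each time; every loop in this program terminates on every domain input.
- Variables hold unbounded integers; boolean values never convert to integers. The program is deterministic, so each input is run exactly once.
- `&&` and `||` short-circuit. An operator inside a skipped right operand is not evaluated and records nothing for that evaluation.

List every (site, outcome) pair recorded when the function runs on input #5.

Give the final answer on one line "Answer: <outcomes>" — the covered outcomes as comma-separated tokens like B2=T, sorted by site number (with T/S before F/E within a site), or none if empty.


Simulating input #5 (v=27) step by step:
  B1->T, B1->F, B3->E, B2->T, B5->E, B4->T, B6->T, B6->T, B6->T, B6->T
  B6->T, B6->T, B6->T, B6->T, B6->T, B6->T, B6->T, B6->T, B6->T, B6->T
  B6->F
deduplicating events, the covered set is: B1=T, B1=F, B2=T, B3=E, B4=T, B5=E, B6=T, B6=F
Answer: B1=T, B1=F, B2=T, B3=E, B4=T, B5=E, B6=T, B6=F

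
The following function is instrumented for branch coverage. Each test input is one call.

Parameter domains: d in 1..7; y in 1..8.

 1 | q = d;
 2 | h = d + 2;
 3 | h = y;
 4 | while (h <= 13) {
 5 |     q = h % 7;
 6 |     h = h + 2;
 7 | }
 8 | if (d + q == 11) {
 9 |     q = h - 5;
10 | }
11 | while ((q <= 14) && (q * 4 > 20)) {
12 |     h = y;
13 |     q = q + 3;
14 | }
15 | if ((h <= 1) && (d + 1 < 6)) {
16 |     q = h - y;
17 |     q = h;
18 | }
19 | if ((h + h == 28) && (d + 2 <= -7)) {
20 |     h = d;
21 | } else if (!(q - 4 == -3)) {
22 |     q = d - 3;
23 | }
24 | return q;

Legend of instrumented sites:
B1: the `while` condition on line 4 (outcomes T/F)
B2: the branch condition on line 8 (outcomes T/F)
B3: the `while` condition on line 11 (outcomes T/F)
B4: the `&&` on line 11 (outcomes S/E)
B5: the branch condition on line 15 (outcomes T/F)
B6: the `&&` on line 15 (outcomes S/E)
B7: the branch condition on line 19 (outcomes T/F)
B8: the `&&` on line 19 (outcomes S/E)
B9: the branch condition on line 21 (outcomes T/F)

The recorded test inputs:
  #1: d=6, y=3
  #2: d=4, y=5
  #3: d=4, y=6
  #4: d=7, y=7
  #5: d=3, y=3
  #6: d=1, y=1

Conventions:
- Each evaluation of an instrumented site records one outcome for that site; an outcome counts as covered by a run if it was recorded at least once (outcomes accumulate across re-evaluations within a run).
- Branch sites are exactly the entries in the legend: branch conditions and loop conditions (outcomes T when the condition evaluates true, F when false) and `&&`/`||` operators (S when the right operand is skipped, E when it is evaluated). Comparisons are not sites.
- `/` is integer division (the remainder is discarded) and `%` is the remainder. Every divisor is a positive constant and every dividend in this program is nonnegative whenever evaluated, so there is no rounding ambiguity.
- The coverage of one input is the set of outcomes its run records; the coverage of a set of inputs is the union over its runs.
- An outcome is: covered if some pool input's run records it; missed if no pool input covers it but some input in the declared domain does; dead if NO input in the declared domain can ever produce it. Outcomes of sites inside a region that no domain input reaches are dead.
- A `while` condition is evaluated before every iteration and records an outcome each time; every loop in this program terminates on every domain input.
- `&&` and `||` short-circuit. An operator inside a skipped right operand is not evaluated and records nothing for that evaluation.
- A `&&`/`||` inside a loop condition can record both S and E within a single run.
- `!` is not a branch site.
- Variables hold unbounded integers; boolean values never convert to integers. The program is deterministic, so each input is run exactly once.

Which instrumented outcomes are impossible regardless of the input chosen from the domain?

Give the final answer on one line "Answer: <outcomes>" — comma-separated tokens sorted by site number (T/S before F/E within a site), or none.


running all 56 domain inputs and tallying outcomes:
  B7=T: never recorded by any domain input -> dead
  reachable outcomes have witnesses, e.g. B1=T (e.g. d=1, y=1), B1=F (e.g. d=1, y=1), B2=T (e.g. d=5, y=1), B2=F (e.g. d=1, y=1)
Answer: B7=T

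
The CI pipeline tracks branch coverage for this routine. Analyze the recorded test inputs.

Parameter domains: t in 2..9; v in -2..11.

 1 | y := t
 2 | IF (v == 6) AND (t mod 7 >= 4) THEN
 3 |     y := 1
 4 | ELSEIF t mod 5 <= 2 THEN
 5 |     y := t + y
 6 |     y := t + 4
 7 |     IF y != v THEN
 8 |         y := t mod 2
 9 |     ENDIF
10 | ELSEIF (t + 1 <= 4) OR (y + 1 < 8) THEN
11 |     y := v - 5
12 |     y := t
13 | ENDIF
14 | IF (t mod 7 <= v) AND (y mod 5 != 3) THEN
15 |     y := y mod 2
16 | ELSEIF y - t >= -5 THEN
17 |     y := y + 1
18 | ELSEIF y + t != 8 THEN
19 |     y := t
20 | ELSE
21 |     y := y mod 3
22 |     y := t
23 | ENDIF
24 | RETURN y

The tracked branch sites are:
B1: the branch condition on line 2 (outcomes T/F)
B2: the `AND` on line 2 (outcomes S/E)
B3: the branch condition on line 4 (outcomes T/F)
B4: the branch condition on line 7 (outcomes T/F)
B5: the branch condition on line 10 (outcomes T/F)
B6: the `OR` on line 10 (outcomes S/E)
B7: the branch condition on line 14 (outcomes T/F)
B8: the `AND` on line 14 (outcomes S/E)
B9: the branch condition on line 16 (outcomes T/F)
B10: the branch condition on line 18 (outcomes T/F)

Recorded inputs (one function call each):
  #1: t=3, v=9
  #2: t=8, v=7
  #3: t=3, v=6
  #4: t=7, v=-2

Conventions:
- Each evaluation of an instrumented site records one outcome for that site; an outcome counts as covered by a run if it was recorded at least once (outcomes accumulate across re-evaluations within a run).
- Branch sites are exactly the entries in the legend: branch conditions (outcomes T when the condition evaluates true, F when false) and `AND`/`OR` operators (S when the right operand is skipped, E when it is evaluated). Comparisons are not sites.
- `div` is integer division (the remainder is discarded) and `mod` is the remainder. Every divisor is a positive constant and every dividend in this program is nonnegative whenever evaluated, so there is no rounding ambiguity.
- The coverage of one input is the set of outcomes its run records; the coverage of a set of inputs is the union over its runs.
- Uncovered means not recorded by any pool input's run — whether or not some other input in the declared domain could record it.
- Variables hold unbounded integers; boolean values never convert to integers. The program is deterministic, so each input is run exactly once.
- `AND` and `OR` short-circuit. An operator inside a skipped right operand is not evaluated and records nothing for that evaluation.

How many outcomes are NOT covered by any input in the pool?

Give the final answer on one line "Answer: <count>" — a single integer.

#1 (t=3, v=9) -> B2->S, B1->F, B3->F, B6->S, B5->T, B8->E, B7->F, B9->T; covered: B1=F, B2=S, B3=F, B5=T, B6=S, B7=F, B8=E, B9=T
#2 (t=8, v=7) -> B2->S, B1->F, B3->F, B6->E, B5->F, B8->E, B7->F, B9->T; covered: B1=F, B2=S, B3=F, B5=F, B6=E, B7=F, B8=E, B9=T
#3 (t=3, v=6) -> B2->E, B1->F, B3->F, B6->S, B5->T, B8->E, B7->F, B9->T; covered: B1=F, B2=E, B3=F, B5=T, B6=S, B7=F, B8=E, B9=T
#4 (t=7, v=-2) -> B2->S, B1->F, B3->T, B4->T, B8->S, B7->F, B9->F, B10->F; covered: B1=F, B2=S, B3=T, B4=T, B7=F, B8=S, B9=F, B10=F
union over the pool: B1=F, B2=S, B2=E, B3=T, B3=F, B4=T, B5=T, B5=F, B6=S, B6=E, B7=F, B8=S, B8=E, B9=T, B9=F, B10=F
uncovered (4 of 20): B1=T, B4=F, B7=T, B10=T

Answer: 4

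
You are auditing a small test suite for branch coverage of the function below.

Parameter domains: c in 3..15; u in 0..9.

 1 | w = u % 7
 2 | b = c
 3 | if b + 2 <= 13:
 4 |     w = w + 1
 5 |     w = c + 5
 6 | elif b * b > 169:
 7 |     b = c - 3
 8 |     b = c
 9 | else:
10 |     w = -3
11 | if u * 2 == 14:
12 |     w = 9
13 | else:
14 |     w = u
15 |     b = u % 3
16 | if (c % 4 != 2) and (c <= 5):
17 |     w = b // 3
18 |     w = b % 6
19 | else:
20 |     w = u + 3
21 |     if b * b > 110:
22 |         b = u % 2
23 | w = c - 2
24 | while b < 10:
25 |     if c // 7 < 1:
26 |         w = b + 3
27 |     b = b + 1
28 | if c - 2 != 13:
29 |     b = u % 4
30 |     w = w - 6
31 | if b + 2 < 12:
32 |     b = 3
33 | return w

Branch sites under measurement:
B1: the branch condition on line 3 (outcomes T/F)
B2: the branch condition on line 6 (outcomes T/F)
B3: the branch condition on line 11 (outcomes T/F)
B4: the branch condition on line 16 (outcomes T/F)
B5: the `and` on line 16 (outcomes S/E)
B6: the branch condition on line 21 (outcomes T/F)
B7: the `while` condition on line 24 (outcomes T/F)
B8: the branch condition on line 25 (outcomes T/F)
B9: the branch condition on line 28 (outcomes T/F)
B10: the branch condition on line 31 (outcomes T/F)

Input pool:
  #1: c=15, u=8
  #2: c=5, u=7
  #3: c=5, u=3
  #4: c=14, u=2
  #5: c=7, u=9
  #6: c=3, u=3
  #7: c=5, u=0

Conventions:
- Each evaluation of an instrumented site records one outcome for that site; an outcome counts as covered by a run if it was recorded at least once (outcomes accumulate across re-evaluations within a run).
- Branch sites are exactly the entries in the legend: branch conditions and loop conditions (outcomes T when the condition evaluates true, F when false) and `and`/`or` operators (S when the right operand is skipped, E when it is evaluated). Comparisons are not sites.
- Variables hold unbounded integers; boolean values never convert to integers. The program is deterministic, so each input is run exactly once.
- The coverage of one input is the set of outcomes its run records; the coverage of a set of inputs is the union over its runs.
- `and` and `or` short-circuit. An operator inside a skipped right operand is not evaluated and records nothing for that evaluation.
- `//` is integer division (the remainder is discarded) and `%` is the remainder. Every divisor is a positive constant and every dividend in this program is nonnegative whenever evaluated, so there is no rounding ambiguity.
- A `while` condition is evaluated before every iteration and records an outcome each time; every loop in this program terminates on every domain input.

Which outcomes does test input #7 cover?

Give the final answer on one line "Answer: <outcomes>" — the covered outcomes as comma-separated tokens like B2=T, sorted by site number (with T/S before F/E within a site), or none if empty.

Simulating input #7 (c=5, u=0) step by step:
  B1->T, B3->F, B5->E, B4->T, B7->T, B8->T, B7->T, B8->T, B7->T, B8->T
  B7->T, B8->T, B7->T, B8->T, B7->T, B8->T, B7->T, B8->T, B7->T, B8->T
  B7->T, B8->T, B7->T, B8->T, B7->F, B9->T, B10->T
collecting distinct outcomes: B1=T, B3=F, B4=T, B5=E, B7=T, B7=F, B8=T, B9=T, B10=T

Answer: B1=T, B3=F, B4=T, B5=E, B7=T, B7=F, B8=T, B9=T, B10=T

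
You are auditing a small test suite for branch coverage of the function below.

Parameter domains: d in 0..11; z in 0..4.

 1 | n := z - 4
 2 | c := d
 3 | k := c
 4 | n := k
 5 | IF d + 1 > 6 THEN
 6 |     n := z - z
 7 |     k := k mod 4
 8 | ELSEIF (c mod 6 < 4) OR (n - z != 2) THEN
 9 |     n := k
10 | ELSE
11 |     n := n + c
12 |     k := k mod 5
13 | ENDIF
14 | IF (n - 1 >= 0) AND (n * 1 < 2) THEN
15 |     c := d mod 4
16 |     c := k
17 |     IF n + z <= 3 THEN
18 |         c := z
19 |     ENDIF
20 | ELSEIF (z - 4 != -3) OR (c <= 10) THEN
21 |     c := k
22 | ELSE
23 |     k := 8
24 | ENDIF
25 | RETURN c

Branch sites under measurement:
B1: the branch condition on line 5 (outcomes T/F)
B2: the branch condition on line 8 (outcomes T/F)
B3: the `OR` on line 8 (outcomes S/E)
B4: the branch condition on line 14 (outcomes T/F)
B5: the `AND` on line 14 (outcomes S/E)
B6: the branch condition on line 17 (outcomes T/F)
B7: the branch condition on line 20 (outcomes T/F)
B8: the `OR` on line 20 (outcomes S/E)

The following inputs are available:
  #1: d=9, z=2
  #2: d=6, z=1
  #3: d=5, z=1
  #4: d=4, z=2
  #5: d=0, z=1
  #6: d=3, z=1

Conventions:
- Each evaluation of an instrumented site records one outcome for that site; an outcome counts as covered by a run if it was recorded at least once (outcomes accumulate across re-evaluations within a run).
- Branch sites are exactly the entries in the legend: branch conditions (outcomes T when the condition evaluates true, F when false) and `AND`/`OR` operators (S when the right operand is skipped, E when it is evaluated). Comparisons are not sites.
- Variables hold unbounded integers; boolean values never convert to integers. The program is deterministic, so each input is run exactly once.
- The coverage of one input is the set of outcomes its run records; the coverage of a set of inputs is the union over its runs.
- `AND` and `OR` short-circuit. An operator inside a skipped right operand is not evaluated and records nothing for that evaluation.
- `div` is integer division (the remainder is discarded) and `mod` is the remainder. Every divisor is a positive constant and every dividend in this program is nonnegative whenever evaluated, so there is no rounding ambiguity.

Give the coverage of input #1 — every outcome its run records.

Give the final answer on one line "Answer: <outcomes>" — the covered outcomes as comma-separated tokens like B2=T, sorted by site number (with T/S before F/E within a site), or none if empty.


Tracing the run of input #1 (d=9, z=2):
  B1->T, B5->S, B4->F, B8->S, B7->T
deduplicating events, the covered set is: B1=T, B4=F, B5=S, B7=T, B8=S
Answer: B1=T, B4=F, B5=S, B7=T, B8=S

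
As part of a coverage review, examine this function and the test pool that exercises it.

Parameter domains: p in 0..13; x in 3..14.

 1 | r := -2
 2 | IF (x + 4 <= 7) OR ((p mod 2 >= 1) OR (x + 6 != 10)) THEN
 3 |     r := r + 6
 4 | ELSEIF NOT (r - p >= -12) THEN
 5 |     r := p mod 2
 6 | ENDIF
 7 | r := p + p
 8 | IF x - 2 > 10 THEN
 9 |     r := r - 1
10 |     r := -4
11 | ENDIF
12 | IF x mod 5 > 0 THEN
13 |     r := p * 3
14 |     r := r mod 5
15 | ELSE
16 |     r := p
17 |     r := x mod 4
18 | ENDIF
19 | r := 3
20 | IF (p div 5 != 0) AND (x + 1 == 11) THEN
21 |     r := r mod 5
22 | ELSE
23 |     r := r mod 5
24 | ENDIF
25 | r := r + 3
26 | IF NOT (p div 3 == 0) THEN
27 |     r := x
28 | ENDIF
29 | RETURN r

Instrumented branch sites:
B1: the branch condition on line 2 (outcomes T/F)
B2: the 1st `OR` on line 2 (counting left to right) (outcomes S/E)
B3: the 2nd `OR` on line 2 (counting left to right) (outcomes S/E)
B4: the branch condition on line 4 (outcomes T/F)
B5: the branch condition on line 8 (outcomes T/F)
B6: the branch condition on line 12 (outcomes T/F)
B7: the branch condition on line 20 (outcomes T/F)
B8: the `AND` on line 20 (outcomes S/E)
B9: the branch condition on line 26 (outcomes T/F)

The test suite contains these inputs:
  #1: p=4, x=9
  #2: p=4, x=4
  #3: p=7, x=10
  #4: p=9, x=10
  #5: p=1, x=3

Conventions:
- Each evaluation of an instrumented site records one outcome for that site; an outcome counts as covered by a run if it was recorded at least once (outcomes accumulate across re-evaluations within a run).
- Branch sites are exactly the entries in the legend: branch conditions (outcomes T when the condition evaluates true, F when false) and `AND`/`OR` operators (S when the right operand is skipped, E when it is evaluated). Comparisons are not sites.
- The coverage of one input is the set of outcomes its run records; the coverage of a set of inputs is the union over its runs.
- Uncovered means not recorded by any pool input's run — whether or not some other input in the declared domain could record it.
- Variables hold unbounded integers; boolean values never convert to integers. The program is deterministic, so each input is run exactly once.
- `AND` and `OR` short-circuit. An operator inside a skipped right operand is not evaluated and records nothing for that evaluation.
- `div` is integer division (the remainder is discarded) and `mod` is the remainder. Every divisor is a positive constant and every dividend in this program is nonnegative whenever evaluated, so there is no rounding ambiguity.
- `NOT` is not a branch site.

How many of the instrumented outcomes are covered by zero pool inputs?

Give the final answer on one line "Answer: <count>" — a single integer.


input #1 (p=4, x=9): covers B1=T, B2=E, B3=E, B5=F, B6=T, B7=F, B8=S, B9=T
input #2 (p=4, x=4): covers B1=F, B2=E, B3=E, B4=F, B5=F, B6=T, B7=F, B8=S, B9=T
input #3 (p=7, x=10): covers B1=T, B2=E, B3=S, B5=F, B6=F, B7=T, B8=E, B9=T
input #4 (p=9, x=10): covers B1=T, B2=E, B3=S, B5=F, B6=F, B7=T, B8=E, B9=T
input #5 (p=1, x=3): covers B1=T, B2=S, B5=F, B6=T, B7=F, B8=S, B9=F
union over the pool: B1=T, B1=F, B2=S, B2=E, B3=S, B3=E, B4=F, B5=F, B6=T, B6=F, B7=T, B7=F, B8=S, B8=E, B9=T, B9=F
uncovered (2 of 18): B4=T, B5=T
Answer: 2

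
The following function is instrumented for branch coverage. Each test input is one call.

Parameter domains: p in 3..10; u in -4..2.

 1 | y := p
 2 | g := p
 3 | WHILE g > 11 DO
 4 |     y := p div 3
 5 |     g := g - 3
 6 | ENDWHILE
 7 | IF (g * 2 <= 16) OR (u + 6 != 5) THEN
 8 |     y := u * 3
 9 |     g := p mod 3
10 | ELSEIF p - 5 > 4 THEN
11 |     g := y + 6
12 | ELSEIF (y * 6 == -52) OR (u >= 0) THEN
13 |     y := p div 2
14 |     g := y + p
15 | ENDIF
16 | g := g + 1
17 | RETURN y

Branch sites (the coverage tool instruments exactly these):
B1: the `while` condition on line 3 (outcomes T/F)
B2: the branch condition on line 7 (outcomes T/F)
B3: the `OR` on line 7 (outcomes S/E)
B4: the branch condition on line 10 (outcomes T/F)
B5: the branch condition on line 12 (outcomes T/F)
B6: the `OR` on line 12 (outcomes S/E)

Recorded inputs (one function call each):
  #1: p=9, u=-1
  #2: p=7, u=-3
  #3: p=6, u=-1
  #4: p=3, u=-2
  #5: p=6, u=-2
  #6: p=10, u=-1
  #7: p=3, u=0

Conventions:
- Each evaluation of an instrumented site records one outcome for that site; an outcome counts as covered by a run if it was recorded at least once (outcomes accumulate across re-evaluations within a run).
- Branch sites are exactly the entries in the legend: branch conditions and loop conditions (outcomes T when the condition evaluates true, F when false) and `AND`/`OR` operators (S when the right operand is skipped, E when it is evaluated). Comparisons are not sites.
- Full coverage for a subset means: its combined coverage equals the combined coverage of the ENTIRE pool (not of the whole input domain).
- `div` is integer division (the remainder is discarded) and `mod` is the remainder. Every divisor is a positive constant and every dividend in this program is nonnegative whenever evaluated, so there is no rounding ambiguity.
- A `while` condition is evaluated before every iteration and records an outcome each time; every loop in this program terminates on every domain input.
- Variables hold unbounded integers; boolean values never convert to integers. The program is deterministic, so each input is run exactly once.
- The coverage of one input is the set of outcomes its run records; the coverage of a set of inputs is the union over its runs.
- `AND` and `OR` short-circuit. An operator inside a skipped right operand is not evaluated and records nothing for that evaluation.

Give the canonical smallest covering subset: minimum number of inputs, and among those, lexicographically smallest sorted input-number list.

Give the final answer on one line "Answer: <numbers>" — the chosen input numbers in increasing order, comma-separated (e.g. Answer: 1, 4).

input #1, p=9, u=-1: outcomes B1=F, B2=F, B3=E, B4=F, B5=F, B6=E
input #2, p=7, u=-3: outcomes B1=F, B2=T, B3=S
input #3, p=6, u=-1: outcomes B1=F, B2=T, B3=S
input #4, p=3, u=-2: outcomes B1=F, B2=T, B3=S
input #5, p=6, u=-2: outcomes B1=F, B2=T, B3=S
input #6, p=10, u=-1: outcomes B1=F, B2=F, B3=E, B4=T
input #7, p=3, u=0: outcomes B1=F, B2=T, B3=S
together the pool reaches 9 outcomes: B1=F, B2=T, B2=F, B3=S, B3=E, B4=T, B4=F, B5=F, B6=E
every size-1 subset falls short of the 9 outcomes (best: 6/9)
every size-2 subset falls short of the 9 outcomes (best: 8/9)
the canonical winner is {1, 2, 6}: size 3, full 9-outcome coverage, earliest index list among size-3 covers

Answer: 1, 2, 6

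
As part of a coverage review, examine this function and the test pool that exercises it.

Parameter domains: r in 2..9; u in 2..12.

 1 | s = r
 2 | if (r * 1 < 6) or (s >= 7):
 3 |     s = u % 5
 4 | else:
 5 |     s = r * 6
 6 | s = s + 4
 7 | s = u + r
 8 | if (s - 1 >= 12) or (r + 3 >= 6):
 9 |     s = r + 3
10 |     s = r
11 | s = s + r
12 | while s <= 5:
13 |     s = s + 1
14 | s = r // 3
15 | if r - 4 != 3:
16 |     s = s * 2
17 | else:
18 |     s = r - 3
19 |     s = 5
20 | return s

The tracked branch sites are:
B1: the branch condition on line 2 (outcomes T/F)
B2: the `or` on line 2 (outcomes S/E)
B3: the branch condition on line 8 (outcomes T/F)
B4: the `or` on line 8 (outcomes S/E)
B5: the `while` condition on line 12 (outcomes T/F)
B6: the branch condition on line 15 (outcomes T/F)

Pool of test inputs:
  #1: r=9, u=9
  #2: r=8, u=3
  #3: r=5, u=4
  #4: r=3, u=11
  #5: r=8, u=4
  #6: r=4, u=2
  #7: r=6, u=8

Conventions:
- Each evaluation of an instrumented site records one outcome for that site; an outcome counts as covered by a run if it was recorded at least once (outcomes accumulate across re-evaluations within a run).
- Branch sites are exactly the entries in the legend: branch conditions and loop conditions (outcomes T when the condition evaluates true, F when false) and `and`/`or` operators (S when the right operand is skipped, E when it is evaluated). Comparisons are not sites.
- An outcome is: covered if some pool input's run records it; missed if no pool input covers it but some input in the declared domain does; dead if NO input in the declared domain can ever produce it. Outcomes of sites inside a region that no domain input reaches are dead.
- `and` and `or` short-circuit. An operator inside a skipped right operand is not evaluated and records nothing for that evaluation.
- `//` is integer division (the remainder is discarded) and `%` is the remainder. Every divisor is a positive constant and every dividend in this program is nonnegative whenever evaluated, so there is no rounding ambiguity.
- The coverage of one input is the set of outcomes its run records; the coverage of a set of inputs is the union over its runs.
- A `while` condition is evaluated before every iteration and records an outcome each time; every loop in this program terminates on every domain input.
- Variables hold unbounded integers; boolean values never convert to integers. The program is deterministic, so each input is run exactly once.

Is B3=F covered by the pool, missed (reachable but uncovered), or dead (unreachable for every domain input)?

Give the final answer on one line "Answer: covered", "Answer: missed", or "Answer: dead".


no pool input records B3=F
but domain input (r=2, u=2) does record it -> reachable, so missed
Answer: missed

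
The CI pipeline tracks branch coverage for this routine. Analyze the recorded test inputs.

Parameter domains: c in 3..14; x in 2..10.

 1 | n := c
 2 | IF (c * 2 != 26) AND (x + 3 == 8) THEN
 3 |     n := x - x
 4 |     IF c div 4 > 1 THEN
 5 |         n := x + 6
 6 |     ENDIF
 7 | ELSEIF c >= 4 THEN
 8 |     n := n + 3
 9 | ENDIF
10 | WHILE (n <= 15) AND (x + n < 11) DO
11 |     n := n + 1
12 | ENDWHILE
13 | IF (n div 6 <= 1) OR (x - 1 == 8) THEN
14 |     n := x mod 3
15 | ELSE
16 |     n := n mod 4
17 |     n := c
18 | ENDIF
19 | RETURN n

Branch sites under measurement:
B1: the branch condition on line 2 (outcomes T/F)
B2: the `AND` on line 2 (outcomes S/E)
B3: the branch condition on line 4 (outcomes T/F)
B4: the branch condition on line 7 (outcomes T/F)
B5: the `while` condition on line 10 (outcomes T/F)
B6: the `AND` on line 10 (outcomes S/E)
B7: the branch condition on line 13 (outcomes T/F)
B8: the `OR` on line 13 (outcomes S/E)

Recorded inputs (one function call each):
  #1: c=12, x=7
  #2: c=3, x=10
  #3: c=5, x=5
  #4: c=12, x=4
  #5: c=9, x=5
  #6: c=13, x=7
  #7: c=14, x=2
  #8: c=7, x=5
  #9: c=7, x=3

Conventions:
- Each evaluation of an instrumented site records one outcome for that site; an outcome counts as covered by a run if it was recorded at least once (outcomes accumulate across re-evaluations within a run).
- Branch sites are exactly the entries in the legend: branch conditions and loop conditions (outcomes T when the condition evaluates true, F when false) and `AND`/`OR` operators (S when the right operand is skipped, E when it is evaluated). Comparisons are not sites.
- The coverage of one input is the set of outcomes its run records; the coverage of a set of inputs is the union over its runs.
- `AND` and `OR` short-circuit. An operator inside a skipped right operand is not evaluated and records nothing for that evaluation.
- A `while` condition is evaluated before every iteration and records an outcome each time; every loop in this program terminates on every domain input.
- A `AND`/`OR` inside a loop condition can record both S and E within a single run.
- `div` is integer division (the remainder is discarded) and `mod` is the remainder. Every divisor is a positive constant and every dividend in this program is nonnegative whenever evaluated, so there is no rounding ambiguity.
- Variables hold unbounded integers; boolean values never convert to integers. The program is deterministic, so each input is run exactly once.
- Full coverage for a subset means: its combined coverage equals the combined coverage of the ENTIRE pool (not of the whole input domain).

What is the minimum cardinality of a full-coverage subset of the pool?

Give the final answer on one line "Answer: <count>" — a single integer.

input #1 (c=12, x=7): covers B1=F, B2=E, B4=T, B5=F, B6=E, B7=F, B8=E
input #2 (c=3, x=10): covers B1=F, B2=E, B4=F, B5=F, B6=E, B7=T, B8=S
input #3 (c=5, x=5): covers B1=T, B2=E, B3=F, B5=T, B5=F, B6=E, B7=T, B8=S
input #4 (c=12, x=4): covers B1=F, B2=E, B4=T, B5=F, B6=E, B7=F, B8=E
input #5 (c=9, x=5): covers B1=T, B2=E, B3=T, B5=F, B6=E, B7=T, B8=S
input #6 (c=13, x=7): covers B1=F, B2=S, B4=T, B5=F, B6=S, B7=F, B8=E
input #7 (c=14, x=2): covers B1=F, B2=E, B4=T, B5=F, B6=S, B7=F, B8=E
input #8 (c=7, x=5): covers B1=T, B2=E, B3=F, B5=T, B5=F, B6=E, B7=T, B8=S
input #9 (c=7, x=3): covers B1=F, B2=E, B4=T, B5=F, B6=E, B7=T, B8=S
together the pool reaches 16 outcomes: B1=T, B1=F, B2=S, B2=E, B3=T, B3=F, B4=T, B4=F, B5=T, B5=F, B6=S, B6=E, B7=T, B7=F, B8=S, B8=E
no size-1 subset reaches all 16 outcomes (best union: 8/16)
no size-2 subset reaches all 16 outcomes (best union: 14/16)
no size-3 subset reaches all 16 outcomes (best union: 15/16)
inputs {2, 3, 5, 6} (size 4) cover everything; no size-4 subset with a lexicographically smaller index list covers all 16

Answer: 4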